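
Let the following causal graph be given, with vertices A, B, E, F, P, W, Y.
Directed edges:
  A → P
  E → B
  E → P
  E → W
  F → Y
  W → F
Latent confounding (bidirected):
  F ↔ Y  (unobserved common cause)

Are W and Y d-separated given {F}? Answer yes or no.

No — W and Y are d-connected given {F}.

Bayes-Ball from W | {F} reaches {B,E,P,Y}.
Y ∈ reach(W|{F}) ⇒ W ⊥̸ Y | {F}.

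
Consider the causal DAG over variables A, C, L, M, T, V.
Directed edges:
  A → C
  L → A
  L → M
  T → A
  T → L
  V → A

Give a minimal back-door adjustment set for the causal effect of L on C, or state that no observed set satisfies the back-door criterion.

L→C: minimal back-door set {T}.

desc(L)\{L}={A,C,M}; candidates ⊆ {T,V}.
size 0: {}; under {} L still reaches {A,C,T} ∋ C.
{T}: L⊥C given {T} in G with L→· removed — back-door holds.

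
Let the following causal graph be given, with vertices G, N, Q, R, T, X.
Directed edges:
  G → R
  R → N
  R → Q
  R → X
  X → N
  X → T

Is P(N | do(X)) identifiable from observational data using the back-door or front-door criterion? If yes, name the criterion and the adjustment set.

P(N|do(X)): backdoor, adjust for {R}.

desc(X)\{X}={N,T}; candidates ⊆ {G,Q,R}.
size 0: {}; under {} X still reaches {G,N,Q,R} ∋ N.
{R}: X⊥N given {R} in G with X→· removed — back-door holds.
P(N|do(X)) = Σ_{R} P(N|X,R)·P(R).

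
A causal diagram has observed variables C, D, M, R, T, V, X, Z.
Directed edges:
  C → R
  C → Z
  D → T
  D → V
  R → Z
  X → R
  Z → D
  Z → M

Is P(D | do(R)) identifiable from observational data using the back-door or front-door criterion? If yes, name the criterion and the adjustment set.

desc(R)\{R}={D,M,T,V,Z}; candidates ⊆ {C,X}.
size 0: {}; under {} R still reaches {C,D,M,T,V,X,Z} ∋ D.
{C}: R⊥D given {C} in G with R→· removed — back-door holds.
P(D|do(R)) = Σ_{C} P(D|R,C)·P(C).

P(D|do(R)): backdoor, adjust for {C}.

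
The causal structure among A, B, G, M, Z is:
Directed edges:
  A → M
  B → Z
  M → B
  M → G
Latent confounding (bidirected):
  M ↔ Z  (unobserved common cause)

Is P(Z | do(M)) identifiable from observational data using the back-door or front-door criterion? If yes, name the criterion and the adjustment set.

desc(M)\{M}={B,G,Z}; candidates ⊆ {A}.
M↔Z: latent back-door arc(s) into M.
size 0: {}; under {} M still reaches {A,Z} ∋ Z.
size 1: {A}; under {A} M still reaches {Z} ∋ Z.
M↔Z cannot be blocked by any observed set — no back-door set.
{B}: (i) intercepts every directed M→Z path; (ii) no back-door M→{B}; (iii) {M} blocks every back-door {B}→Z. Front-door holds.
P(Z|do(M)) = Σ_{B} P(B|M) Σ_{M'} P(Z|B,M')P(M').

P(Z|do(M)): frontdoor, adjust for {B}.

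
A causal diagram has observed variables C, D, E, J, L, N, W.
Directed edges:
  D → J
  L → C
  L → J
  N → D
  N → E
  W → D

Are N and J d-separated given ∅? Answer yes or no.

Bayes-Ball from N | ∅ reaches {D,E,J}.
J ∈ reach(N|∅) ⇒ N ⊥̸ J | ∅.

No — N and J are d-connected given ∅.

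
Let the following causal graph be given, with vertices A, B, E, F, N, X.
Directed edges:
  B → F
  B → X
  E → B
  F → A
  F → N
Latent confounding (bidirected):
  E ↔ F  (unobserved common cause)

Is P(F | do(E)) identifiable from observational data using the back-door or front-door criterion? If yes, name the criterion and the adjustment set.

P(F|do(E)): frontdoor, adjust for {B}.

desc(E)\{E}={A,B,F,N,X}; candidates ⊆ {—}.
E↔F: latent back-door arc(s) into E.
size 0: {}; under {} E still reaches {A,F,N} ∋ F.
E↔F cannot be blocked by any observed set — no back-door set.
{B}: (i) intercepts every directed E→F path; (ii) no back-door E→{B}; (iii) {E} blocks every back-door {B}→F. Front-door holds.
P(F|do(E)) = Σ_{B} P(B|E) Σ_{E'} P(F|B,E')P(E').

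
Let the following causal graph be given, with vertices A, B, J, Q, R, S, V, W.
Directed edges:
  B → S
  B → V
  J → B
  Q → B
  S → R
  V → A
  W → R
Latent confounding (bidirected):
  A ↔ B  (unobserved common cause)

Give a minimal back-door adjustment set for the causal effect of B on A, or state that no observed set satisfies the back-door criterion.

desc(B)\{B}={A,R,S,V}; candidates ⊆ {J,Q,W}.
B↔A: latent back-door arc(s) into B.
size 0: {}; under {} B still reaches {A,J,Q} ∋ A.
size 1: {J}, {Q}, {W}; under {J} B still reaches {A,Q} ∋ A.
size 2: {J,Q}, {J,W}, {Q,W}; under {J,Q} B still reaches {A} ∋ A.
B↔A cannot be blocked by any observed set — no back-door set.

B→A: no observed back-door set.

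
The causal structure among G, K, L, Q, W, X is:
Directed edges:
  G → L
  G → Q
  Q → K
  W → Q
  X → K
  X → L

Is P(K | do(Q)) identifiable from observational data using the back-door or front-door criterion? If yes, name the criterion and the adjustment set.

P(K|do(Q)): backdoor, adjust for ∅.

desc(Q)\{Q}={K}; candidates ⊆ {G,L,W,X}.
∅: Q⊥K given ∅ in G with Q→· removed — back-door holds.
P(K|do(Q)) = P(K|Q) — no adjustment needed.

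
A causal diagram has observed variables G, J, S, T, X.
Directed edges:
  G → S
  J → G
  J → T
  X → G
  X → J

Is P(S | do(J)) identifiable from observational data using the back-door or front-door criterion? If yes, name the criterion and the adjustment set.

desc(J)\{J}={G,S,T}; candidates ⊆ {X}.
size 0: {}; under {} J still reaches {G,S,X} ∋ S.
{X}: J⊥S given {X} in G with J→· removed — back-door holds.
P(S|do(J)) = Σ_{X} P(S|J,X)·P(X).

P(S|do(J)): backdoor, adjust for {X}.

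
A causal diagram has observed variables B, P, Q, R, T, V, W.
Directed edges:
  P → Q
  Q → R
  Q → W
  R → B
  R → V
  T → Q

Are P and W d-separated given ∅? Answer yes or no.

No — P and W are d-connected given ∅.

Bayes-Ball from P | ∅ reaches {B,Q,R,V,W}.
W ∈ reach(P|∅) ⇒ P ⊥̸ W | ∅.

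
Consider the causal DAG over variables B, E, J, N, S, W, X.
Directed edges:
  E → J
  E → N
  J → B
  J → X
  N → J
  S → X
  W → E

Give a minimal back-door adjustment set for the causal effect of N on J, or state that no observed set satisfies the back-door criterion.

desc(N)\{N}={B,J,X}; candidates ⊆ {E,S,W}.
size 0: {}; under {} N still reaches {B,E,J,W,X} ∋ J.
{E}: N⊥J given {E} in G with N→· removed — back-door holds.

N→J: minimal back-door set {E}.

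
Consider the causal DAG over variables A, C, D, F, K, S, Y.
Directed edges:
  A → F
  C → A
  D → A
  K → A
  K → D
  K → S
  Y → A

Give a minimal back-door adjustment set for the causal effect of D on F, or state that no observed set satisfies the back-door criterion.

desc(D)\{D}={A,F}; candidates ⊆ {C,K,S,Y}.
size 0: {}; under {} D still reaches {A,F,K,S} ∋ F.
{K}: D⊥F given {K} in G with D→· removed — back-door holds.

D→F: minimal back-door set {K}.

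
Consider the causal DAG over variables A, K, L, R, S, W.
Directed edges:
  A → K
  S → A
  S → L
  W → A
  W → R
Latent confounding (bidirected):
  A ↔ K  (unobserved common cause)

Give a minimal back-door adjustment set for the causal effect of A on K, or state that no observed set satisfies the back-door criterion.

desc(A)\{A}={K}; candidates ⊆ {L,R,S,W}.
A↔K: latent back-door arc(s) into A.
size 0: {}; under {} A still reaches {K,L,R,S,W} ∋ K.
size 1: {L}, {R}, {S} …(+1); under {L} A still reaches {K,R,S,W} ∋ K.
size 2: {L,R}, {L,S}, {L,W} …(+3); under {L,R} A still reaches {K,S,W} ∋ K.
A↔K cannot be blocked by any observed set — no back-door set.

A→K: no observed back-door set.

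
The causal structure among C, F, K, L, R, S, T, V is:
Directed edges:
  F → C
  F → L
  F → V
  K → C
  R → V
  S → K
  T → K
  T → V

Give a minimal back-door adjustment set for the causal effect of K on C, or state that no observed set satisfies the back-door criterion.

desc(K)\{K}={C}; candidates ⊆ {F,L,R,S,T,V}.
∅: K⊥C given ∅ in G with K→· removed — back-door holds.

K→C: minimal back-door set ∅.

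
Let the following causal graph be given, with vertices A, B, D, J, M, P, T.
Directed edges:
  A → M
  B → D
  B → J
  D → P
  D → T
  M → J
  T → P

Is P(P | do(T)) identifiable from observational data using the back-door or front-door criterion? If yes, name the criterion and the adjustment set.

P(P|do(T)): backdoor, adjust for {D}.

desc(T)\{T}={P}; candidates ⊆ {A,B,D,J,M}.
size 0: {}; under {} T still reaches {B,D,J,P} ∋ P.
{D}: T⊥P given {D} in G with T→· removed — back-door holds.
P(P|do(T)) = Σ_{D} P(P|T,D)·P(D).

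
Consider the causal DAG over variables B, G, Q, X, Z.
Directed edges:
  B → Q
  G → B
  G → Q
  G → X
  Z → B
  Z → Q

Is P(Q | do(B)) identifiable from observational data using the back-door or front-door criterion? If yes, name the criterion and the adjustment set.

P(Q|do(B)): backdoor, adjust for {G, Z}.

desc(B)\{B}={Q}; candidates ⊆ {G,X,Z}.
size 0: {}; under {} B still reaches {G,Q,X,Z} ∋ Q.
size 1: {G}, {X}, {Z}; under {G} B still reaches {Q,Z} ∋ Q.
{G,Z}: B⊥Q given {G,Z} in G with B→· removed — back-door holds.
P(Q|do(B)) = Σ_{G,Z} P(Q|B,G,Z)·P(G,Z).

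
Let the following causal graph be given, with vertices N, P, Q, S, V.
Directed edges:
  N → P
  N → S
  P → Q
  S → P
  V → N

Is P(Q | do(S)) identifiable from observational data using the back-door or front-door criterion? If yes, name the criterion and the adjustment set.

P(Q|do(S)): backdoor, adjust for {N}.

desc(S)\{S}={P,Q}; candidates ⊆ {N,V}.
size 0: {}; under {} S still reaches {N,P,Q,V} ∋ Q.
{N}: S⊥Q given {N} in G with S→· removed — back-door holds.
P(Q|do(S)) = Σ_{N} P(Q|S,N)·P(N).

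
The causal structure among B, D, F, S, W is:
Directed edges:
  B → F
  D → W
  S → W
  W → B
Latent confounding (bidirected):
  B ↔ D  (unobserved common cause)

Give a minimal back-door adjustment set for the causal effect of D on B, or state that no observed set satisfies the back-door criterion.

D→B: no observed back-door set.

desc(D)\{D}={B,F,W}; candidates ⊆ {S}.
D↔B: latent back-door arc(s) into D.
size 0: {}; under {} D still reaches {B,F} ∋ B.
size 1: {S}; under {S} D still reaches {B,F} ∋ B.
D↔B cannot be blocked by any observed set — no back-door set.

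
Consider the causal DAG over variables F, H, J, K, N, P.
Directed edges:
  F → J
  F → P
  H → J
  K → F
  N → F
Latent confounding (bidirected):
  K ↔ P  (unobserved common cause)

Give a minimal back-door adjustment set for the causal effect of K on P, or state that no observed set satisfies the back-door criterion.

desc(K)\{K}={F,J,P}; candidates ⊆ {H,N}.
K↔P: latent back-door arc(s) into K.
size 0: {}; under {} K still reaches {P} ∋ P.
size 1: {H}, {N}; under {H} K still reaches {P} ∋ P.
size 2: {H,N}; under {H,N} K still reaches {P} ∋ P.
K↔P cannot be blocked by any observed set — no back-door set.

K→P: no observed back-door set.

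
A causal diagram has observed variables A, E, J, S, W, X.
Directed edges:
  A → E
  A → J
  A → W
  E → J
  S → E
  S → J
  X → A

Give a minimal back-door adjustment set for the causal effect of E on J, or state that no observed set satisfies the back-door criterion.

desc(E)\{E}={J}; candidates ⊆ {A,S,W,X}.
size 0: {}; under {} E still reaches {A,J,S,W,X} ∋ J.
size 1: {A}, {S}, {W} …(+1); under {A} E still reaches {J,S} ∋ J.
{A,S}: E⊥J given {A,S} in G with E→· removed — back-door holds.

E→J: minimal back-door set {A, S}.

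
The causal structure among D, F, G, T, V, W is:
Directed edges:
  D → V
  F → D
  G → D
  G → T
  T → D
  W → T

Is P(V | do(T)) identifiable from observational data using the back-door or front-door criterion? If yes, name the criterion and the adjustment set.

desc(T)\{T}={D,V}; candidates ⊆ {F,G,W}.
size 0: {}; under {} T still reaches {D,G,V,W} ∋ V.
{G}: T⊥V given {G} in G with T→· removed — back-door holds.
P(V|do(T)) = Σ_{G} P(V|T,G)·P(G).

P(V|do(T)): backdoor, adjust for {G}.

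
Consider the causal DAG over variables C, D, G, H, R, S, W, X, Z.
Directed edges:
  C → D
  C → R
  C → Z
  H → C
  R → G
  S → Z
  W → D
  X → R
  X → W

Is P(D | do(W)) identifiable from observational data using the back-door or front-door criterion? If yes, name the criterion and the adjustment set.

desc(W)\{W}={D}; candidates ⊆ {C,G,H,R,S,X,Z}.
∅: W⊥D given ∅ in G with W→· removed — back-door holds.
P(D|do(W)) = P(D|W) — no adjustment needed.

P(D|do(W)): backdoor, adjust for ∅.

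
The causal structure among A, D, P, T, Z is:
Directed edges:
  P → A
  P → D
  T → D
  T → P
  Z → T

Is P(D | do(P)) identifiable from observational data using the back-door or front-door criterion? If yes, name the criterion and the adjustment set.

desc(P)\{P}={A,D}; candidates ⊆ {T,Z}.
size 0: {}; under {} P still reaches {D,T,Z} ∋ D.
{T}: P⊥D given {T} in G with P→· removed — back-door holds.
P(D|do(P)) = Σ_{T} P(D|P,T)·P(T).

P(D|do(P)): backdoor, adjust for {T}.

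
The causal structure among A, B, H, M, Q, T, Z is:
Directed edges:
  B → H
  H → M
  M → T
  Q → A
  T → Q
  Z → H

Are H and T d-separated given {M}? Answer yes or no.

Bayes-Ball from H | {M} reaches {B,Z}.
T ∉ reach(H|{M}) ⇒ H ⊥ T | {M}.

Yes — H ⊥ T | {M}.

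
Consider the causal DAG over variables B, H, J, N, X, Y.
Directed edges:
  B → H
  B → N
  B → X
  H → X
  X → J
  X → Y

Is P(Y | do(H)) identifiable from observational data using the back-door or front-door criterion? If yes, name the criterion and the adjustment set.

desc(H)\{H}={J,X,Y}; candidates ⊆ {B,N}.
size 0: {}; under {} H still reaches {B,J,N,X,Y} ∋ Y.
{B}: H⊥Y given {B} in G with H→· removed — back-door holds.
P(Y|do(H)) = Σ_{B} P(Y|H,B)·P(B).

P(Y|do(H)): backdoor, adjust for {B}.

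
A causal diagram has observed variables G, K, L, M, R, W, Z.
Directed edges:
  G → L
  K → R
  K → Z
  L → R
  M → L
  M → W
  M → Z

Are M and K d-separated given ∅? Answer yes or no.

Bayes-Ball from M | ∅ reaches {L,R,W,Z}.
K ∉ reach(M|∅) ⇒ M ⊥ K | ∅.

Yes — M ⊥ K | ∅.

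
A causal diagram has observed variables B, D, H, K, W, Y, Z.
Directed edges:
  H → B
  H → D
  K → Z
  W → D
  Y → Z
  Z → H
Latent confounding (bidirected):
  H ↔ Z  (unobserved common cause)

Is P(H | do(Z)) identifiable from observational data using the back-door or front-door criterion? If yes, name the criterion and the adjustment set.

desc(Z)\{Z}={B,D,H}; candidates ⊆ {K,W,Y}.
Z↔H: latent back-door arc(s) into Z.
size 0: {}; under {} Z still reaches {B,D,H,K,Y} ∋ H.
size 1: {K}, {W}, {Y}; under {K} Z still reaches {B,D,H,Y} ∋ H.
size 2: {K,W}, {K,Y}, {W,Y}; under {K,W} Z still reaches {B,D,H,Y} ∋ H.
Z↔H cannot be blocked by any observed set — no back-door set.
No mediator lies on a directed Z→…→H path.
Neither criterion identifies P(H|do(Z)) in this graph.

P(H|do(Z)): not identifiable (no BD/FD set).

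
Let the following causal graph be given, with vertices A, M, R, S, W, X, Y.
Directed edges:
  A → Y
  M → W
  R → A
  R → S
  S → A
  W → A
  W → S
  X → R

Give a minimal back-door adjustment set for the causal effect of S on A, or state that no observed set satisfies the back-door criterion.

desc(S)\{S}={A,Y}; candidates ⊆ {M,R,W,X}.
size 0: {}; under {} S still reaches {A,M,R,W,X,Y} ∋ A.
size 1: {M}, {R}, {W} …(+1); under {M} S still reaches {A,R,W,X,Y} ∋ A.
{R,W}: S⊥A given {R,W} in G with S→· removed — back-door holds.

S→A: minimal back-door set {R, W}.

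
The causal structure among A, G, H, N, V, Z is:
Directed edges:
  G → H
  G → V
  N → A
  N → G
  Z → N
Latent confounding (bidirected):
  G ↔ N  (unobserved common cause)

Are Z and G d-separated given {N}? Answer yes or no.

No — Z and G are d-connected given {N}.

Bayes-Ball from Z | {N} reaches {G,H,V}.
G ∈ reach(Z|{N}) ⇒ Z ⊥̸ G | {N}.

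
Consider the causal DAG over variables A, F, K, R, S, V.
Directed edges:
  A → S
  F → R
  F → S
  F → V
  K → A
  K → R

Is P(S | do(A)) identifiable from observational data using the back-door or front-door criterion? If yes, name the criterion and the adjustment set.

P(S|do(A)): backdoor, adjust for ∅.

desc(A)\{A}={S}; candidates ⊆ {F,K,R,V}.
∅: A⊥S given ∅ in G with A→· removed — back-door holds.
P(S|do(A)) = P(S|A) — no adjustment needed.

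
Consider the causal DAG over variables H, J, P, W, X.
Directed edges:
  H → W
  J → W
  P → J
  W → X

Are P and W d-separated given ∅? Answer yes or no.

No — P and W are d-connected given ∅.

Bayes-Ball from P | ∅ reaches {J,W,X}.
W ∈ reach(P|∅) ⇒ P ⊥̸ W | ∅.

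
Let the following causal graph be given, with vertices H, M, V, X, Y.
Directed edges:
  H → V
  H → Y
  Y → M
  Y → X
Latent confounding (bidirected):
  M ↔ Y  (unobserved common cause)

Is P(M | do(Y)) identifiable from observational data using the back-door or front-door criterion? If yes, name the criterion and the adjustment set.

desc(Y)\{Y}={M,X}; candidates ⊆ {H,V}.
Y↔M: latent back-door arc(s) into Y.
size 0: {}; under {} Y still reaches {H,M,V} ∋ M.
size 1: {H}, {V}; under {H} Y still reaches {M} ∋ M.
size 2: {H,V}; under {H,V} Y still reaches {M} ∋ M.
Y↔M cannot be blocked by any observed set — no back-door set.
No mediator lies on a directed Y→…→M path.
Neither criterion identifies P(M|do(Y)) in this graph.

P(M|do(Y)): not identifiable (no BD/FD set).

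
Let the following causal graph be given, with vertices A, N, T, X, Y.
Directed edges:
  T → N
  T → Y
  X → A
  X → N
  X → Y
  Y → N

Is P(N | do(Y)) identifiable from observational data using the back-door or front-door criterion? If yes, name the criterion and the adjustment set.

P(N|do(Y)): backdoor, adjust for {T, X}.

desc(Y)\{Y}={N}; candidates ⊆ {A,T,X}.
size 0: {}; under {} Y still reaches {A,N,T,X} ∋ N.
size 1: {A}, {T}, {X}; under {A} Y still reaches {N,T,X} ∋ N.
{T,X}: Y⊥N given {T,X} in G with Y→· removed — back-door holds.
P(N|do(Y)) = Σ_{T,X} P(N|Y,T,X)·P(T,X).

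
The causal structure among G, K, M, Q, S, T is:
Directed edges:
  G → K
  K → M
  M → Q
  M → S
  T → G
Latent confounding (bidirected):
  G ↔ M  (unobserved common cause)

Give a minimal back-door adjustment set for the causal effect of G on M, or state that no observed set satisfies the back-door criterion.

desc(G)\{G}={K,M,Q,S}; candidates ⊆ {T}.
G↔M: latent back-door arc(s) into G.
size 0: {}; under {} G still reaches {M,Q,S,T} ∋ M.
size 1: {T}; under {T} G still reaches {M,Q,S} ∋ M.
G↔M cannot be blocked by any observed set — no back-door set.

G→M: no observed back-door set.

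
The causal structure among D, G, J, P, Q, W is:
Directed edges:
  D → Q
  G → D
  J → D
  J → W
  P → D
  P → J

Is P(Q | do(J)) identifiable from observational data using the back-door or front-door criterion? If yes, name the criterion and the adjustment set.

desc(J)\{J}={D,Q,W}; candidates ⊆ {G,P}.
size 0: {}; under {} J still reaches {D,P,Q} ∋ Q.
{P}: J⊥Q given {P} in G with J→· removed — back-door holds.
P(Q|do(J)) = Σ_{P} P(Q|J,P)·P(P).

P(Q|do(J)): backdoor, adjust for {P}.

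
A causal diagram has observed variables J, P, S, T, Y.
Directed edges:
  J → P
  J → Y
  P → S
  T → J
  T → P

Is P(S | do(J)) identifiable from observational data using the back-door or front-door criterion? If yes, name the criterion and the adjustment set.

desc(J)\{J}={P,S,Y}; candidates ⊆ {T}.
size 0: {}; under {} J still reaches {P,S,T} ∋ S.
{T}: J⊥S given {T} in G with J→· removed — back-door holds.
P(S|do(J)) = Σ_{T} P(S|J,T)·P(T).

P(S|do(J)): backdoor, adjust for {T}.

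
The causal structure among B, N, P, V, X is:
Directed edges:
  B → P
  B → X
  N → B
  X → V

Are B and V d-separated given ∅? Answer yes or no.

No — B and V are d-connected given ∅.

Bayes-Ball from B | ∅ reaches {N,P,V,X}.
V ∈ reach(B|∅) ⇒ B ⊥̸ V | ∅.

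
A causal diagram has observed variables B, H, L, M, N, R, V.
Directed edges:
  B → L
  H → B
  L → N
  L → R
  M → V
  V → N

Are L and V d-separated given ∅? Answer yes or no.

Bayes-Ball from L | ∅ reaches {B,H,N,R}.
V ∉ reach(L|∅) ⇒ L ⊥ V | ∅.

Yes — L ⊥ V | ∅.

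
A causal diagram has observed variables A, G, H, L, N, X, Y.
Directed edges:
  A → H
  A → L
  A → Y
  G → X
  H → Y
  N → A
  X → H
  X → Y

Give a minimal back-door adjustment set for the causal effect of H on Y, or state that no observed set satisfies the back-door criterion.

H→Y: minimal back-door set {A, X}.

desc(H)\{H}={Y}; candidates ⊆ {A,G,L,N,X}.
size 0: {}; under {} H still reaches {A,G,L,N,X,Y} ∋ Y.
size 1: {A}, {G}, {L} …(+2); under {A} H still reaches {G,X,Y} ∋ Y.
{A,X}: H⊥Y given {A,X} in G with H→· removed — back-door holds.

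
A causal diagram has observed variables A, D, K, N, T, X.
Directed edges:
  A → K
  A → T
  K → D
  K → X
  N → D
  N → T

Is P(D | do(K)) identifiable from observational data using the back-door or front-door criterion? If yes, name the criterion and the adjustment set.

desc(K)\{K}={D,X}; candidates ⊆ {A,N,T}.
∅: K⊥D given ∅ in G with K→· removed — back-door holds.
P(D|do(K)) = P(D|K) — no adjustment needed.

P(D|do(K)): backdoor, adjust for ∅.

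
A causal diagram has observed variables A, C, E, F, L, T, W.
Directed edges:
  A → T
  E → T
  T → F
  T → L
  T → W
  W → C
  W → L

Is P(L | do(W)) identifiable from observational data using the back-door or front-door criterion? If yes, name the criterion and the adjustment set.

desc(W)\{W}={C,L}; candidates ⊆ {A,E,F,T}.
size 0: {}; under {} W still reaches {A,E,F,L,T} ∋ L.
{T}: W⊥L given {T} in G with W→· removed — back-door holds.
P(L|do(W)) = Σ_{T} P(L|W,T)·P(T).

P(L|do(W)): backdoor, adjust for {T}.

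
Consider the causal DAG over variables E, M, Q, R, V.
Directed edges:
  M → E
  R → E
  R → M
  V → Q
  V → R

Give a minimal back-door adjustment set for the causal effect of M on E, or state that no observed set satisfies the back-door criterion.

desc(M)\{M}={E}; candidates ⊆ {Q,R,V}.
size 0: {}; under {} M still reaches {E,Q,R,V} ∋ E.
{R}: M⊥E given {R} in G with M→· removed — back-door holds.

M→E: minimal back-door set {R}.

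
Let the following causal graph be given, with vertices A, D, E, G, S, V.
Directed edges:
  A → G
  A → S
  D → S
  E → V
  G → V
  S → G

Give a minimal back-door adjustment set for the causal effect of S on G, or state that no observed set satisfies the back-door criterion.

desc(S)\{S}={G,V}; candidates ⊆ {A,D,E}.
size 0: {}; under {} S still reaches {A,D,G,V} ∋ G.
{A}: S⊥G given {A} in G with S→· removed — back-door holds.

S→G: minimal back-door set {A}.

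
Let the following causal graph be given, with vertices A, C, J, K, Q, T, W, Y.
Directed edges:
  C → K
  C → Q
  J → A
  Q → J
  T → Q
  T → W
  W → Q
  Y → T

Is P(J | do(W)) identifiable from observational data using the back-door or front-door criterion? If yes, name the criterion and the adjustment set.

P(J|do(W)): backdoor, adjust for {T}.

desc(W)\{W}={A,J,Q}; candidates ⊆ {C,K,T,Y}.
size 0: {}; under {} W still reaches {A,J,Q,T,Y} ∋ J.
{T}: W⊥J given {T} in G with W→· removed — back-door holds.
P(J|do(W)) = Σ_{T} P(J|W,T)·P(T).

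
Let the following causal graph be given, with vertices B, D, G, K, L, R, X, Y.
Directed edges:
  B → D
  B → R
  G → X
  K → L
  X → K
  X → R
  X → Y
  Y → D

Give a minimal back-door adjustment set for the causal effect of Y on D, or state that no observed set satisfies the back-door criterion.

Y→D: minimal back-door set ∅.

desc(Y)\{Y}={D}; candidates ⊆ {B,G,K,L,R,X}.
∅: Y⊥D given ∅ in G with Y→· removed — back-door holds.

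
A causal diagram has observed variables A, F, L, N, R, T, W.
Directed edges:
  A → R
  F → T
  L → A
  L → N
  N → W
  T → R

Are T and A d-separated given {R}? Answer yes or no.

Bayes-Ball from T | {R} reaches {A,F,L,N,W}.
A ∈ reach(T|{R}) ⇒ T ⊥̸ A | {R}.

No — T and A are d-connected given {R}.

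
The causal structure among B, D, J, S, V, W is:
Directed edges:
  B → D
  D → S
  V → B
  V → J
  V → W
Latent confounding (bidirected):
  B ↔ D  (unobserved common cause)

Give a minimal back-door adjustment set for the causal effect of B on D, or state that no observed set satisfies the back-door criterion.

desc(B)\{B}={D,S}; candidates ⊆ {J,V,W}.
B↔D: latent back-door arc(s) into B.
size 0: {}; under {} B still reaches {D,J,S,V,W} ∋ D.
size 1: {J}, {V}, {W}; under {J} B still reaches {D,S,V,W} ∋ D.
size 2: {J,V}, {J,W}, {V,W}; under {J,V} B still reaches {D,S} ∋ D.
B↔D cannot be blocked by any observed set — no back-door set.

B→D: no observed back-door set.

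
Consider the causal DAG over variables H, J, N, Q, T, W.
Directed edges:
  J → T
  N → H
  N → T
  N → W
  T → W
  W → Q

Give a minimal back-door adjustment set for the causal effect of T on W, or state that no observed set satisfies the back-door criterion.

desc(T)\{T}={Q,W}; candidates ⊆ {H,J,N}.
size 0: {}; under {} T still reaches {H,J,N,Q,W} ∋ W.
{N}: T⊥W given {N} in G with T→· removed — back-door holds.

T→W: minimal back-door set {N}.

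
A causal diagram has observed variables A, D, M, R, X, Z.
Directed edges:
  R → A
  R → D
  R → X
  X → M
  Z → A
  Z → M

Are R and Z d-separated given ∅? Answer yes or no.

Yes — R ⊥ Z | ∅.

Bayes-Ball from R | ∅ reaches {A,D,M,X}.
Z ∉ reach(R|∅) ⇒ R ⊥ Z | ∅.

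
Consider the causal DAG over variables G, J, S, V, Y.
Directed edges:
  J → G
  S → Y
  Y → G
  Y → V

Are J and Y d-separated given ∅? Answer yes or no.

Bayes-Ball from J | ∅ reaches {G}.
Y ∉ reach(J|∅) ⇒ J ⊥ Y | ∅.

Yes — J ⊥ Y | ∅.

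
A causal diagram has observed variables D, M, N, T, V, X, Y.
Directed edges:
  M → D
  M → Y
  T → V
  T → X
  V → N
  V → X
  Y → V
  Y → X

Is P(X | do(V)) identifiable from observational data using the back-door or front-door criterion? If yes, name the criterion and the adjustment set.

P(X|do(V)): backdoor, adjust for {T, Y}.

desc(V)\{V}={N,X}; candidates ⊆ {D,M,T,Y}.
size 0: {}; under {} V still reaches {D,M,T,X,Y} ∋ X.
size 1: {D}, {M}, {T} …(+1); under {D} V still reaches {M,T,X,Y} ∋ X.
{T,Y}: V⊥X given {T,Y} in G with V→· removed — back-door holds.
P(X|do(V)) = Σ_{T,Y} P(X|V,T,Y)·P(T,Y).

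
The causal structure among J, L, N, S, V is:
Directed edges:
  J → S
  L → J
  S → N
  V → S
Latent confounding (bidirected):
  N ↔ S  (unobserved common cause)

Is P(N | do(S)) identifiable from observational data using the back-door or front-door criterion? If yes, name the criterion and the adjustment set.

desc(S)\{S}={N}; candidates ⊆ {J,L,V}.
S↔N: latent back-door arc(s) into S.
size 0: {}; under {} S still reaches {J,L,N,V} ∋ N.
size 1: {J}, {L}, {V}; under {J} S still reaches {N,V} ∋ N.
size 2: {J,L}, {J,V}, {L,V}; under {J,L} S still reaches {N,V} ∋ N.
S↔N cannot be blocked by any observed set — no back-door set.
No mediator lies on a directed S→…→N path.
Neither criterion identifies P(N|do(S)) in this graph.

P(N|do(S)): not identifiable (no BD/FD set).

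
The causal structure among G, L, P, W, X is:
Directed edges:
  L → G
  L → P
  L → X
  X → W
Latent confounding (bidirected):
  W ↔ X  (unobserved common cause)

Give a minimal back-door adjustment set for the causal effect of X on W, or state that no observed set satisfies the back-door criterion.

X→W: no observed back-door set.

desc(X)\{X}={W}; candidates ⊆ {G,L,P}.
X↔W: latent back-door arc(s) into X.
size 0: {}; under {} X still reaches {G,L,P,W} ∋ W.
size 1: {G}, {L}, {P}; under {G} X still reaches {L,P,W} ∋ W.
size 2: {G,L}, {G,P}, {L,P}; under {G,L} X still reaches {W} ∋ W.
X↔W cannot be blocked by any observed set — no back-door set.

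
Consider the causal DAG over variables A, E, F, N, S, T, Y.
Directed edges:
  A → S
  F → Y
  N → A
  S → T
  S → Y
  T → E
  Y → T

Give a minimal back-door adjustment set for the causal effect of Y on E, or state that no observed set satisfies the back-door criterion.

Y→E: minimal back-door set {S}.

desc(Y)\{Y}={E,T}; candidates ⊆ {A,F,N,S}.
size 0: {}; under {} Y still reaches {A,E,F,N,S,T} ∋ E.
{S}: Y⊥E given {S} in G with Y→· removed — back-door holds.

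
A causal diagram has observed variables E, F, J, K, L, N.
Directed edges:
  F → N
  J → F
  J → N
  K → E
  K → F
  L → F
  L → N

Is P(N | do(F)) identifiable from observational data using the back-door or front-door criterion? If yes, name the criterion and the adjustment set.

desc(F)\{F}={N}; candidates ⊆ {E,J,K,L}.
size 0: {}; under {} F still reaches {E,J,K,L,N} ∋ N.
size 1: {E}, {J}, {K} …(+1); under {E} F still reaches {J,K,L,N} ∋ N.
{J,L}: F⊥N given {J,L} in G with F→· removed — back-door holds.
P(N|do(F)) = Σ_{J,L} P(N|F,J,L)·P(J,L).

P(N|do(F)): backdoor, adjust for {J, L}.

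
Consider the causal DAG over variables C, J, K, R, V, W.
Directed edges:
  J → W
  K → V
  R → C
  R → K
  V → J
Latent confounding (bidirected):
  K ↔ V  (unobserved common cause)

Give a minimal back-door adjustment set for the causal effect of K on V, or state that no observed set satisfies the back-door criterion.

K→V: no observed back-door set.

desc(K)\{K}={J,V,W}; candidates ⊆ {C,R}.
K↔V: latent back-door arc(s) into K.
size 0: {}; under {} K still reaches {C,J,R,V,W} ∋ V.
size 1: {C}, {R}; under {C} K still reaches {J,R,V,W} ∋ V.
size 2: {C,R}; under {C,R} K still reaches {J,V,W} ∋ V.
K↔V cannot be blocked by any observed set — no back-door set.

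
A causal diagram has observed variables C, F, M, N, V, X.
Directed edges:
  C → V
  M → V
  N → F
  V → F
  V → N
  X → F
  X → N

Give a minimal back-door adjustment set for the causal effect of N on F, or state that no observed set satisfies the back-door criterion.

desc(N)\{N}={F}; candidates ⊆ {C,M,V,X}.
size 0: {}; under {} N still reaches {C,F,M,V,X} ∋ F.
size 1: {C}, {M}, {V} …(+1); under {C} N still reaches {F,M,V,X} ∋ F.
{V,X}: N⊥F given {V,X} in G with N→· removed — back-door holds.

N→F: minimal back-door set {V, X}.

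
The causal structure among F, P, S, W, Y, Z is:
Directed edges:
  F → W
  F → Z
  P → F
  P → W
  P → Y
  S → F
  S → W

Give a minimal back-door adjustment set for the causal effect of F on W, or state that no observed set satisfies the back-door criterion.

desc(F)\{F}={W,Z}; candidates ⊆ {P,S,Y}.
size 0: {}; under {} F still reaches {P,S,W,Y} ∋ W.
size 1: {P}, {S}, {Y}; under {P} F still reaches {S,W} ∋ W.
{P,S}: F⊥W given {P,S} in G with F→· removed — back-door holds.

F→W: minimal back-door set {P, S}.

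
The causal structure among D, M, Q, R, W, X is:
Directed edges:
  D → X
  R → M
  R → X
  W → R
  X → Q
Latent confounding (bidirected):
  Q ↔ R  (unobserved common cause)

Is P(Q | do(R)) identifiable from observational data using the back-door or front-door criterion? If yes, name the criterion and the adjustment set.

P(Q|do(R)): frontdoor, adjust for {X}.

desc(R)\{R}={M,Q,X}; candidates ⊆ {D,W}.
R↔Q: latent back-door arc(s) into R.
size 0: {}; under {} R still reaches {Q,W} ∋ Q.
size 1: {D}, {W}; under {D} R still reaches {Q,W} ∋ Q.
size 2: {D,W}; under {D,W} R still reaches {Q} ∋ Q.
R↔Q cannot be blocked by any observed set — no back-door set.
{X}: (i) intercepts every directed R→Q path; (ii) no back-door R→{X}; (iii) {R} blocks every back-door {X}→Q. Front-door holds.
P(Q|do(R)) = Σ_{X} P(X|R) Σ_{R'} P(Q|X,R')P(R').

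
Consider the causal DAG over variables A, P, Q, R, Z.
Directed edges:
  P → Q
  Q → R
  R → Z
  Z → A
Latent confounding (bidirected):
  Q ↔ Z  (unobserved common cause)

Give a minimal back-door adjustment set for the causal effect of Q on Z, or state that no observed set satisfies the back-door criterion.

Q→Z: no observed back-door set.

desc(Q)\{Q}={A,R,Z}; candidates ⊆ {P}.
Q↔Z: latent back-door arc(s) into Q.
size 0: {}; under {} Q still reaches {A,P,Z} ∋ Z.
size 1: {P}; under {P} Q still reaches {A,Z} ∋ Z.
Q↔Z cannot be blocked by any observed set — no back-door set.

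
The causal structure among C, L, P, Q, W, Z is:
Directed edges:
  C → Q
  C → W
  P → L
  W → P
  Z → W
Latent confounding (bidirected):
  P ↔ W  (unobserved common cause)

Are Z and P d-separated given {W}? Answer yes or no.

Bayes-Ball from Z | {W} reaches {C,L,P,Q}.
P ∈ reach(Z|{W}) ⇒ Z ⊥̸ P | {W}.

No — Z and P are d-connected given {W}.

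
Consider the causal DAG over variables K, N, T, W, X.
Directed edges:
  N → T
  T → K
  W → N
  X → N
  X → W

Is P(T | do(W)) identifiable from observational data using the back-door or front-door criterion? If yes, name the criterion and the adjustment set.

desc(W)\{W}={K,N,T}; candidates ⊆ {X}.
size 0: {}; under {} W still reaches {K,N,T,X} ∋ T.
{X}: W⊥T given {X} in G with W→· removed — back-door holds.
P(T|do(W)) = Σ_{X} P(T|W,X)·P(X).

P(T|do(W)): backdoor, adjust for {X}.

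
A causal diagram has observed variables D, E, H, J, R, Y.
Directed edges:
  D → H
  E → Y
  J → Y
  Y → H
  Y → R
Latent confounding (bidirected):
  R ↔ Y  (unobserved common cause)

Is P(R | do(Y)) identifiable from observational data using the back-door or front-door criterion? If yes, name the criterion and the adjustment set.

desc(Y)\{Y}={H,R}; candidates ⊆ {D,E,J}.
Y↔R: latent back-door arc(s) into Y.
size 0: {}; under {} Y still reaches {E,J,R} ∋ R.
size 1: {D}, {E}, {J}; under {D} Y still reaches {E,J,R} ∋ R.
size 2: {D,E}, {D,J}, {E,J}; under {D,E} Y still reaches {J,R} ∋ R.
Y↔R cannot be blocked by any observed set — no back-door set.
No mediator lies on a directed Y→…→R path.
Neither criterion identifies P(R|do(Y)) in this graph.

P(R|do(Y)): not identifiable (no BD/FD set).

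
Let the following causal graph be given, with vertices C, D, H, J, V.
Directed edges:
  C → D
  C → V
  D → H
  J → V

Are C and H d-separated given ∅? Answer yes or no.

No — C and H are d-connected given ∅.

Bayes-Ball from C | ∅ reaches {D,H,V}.
H ∈ reach(C|∅) ⇒ C ⊥̸ H | ∅.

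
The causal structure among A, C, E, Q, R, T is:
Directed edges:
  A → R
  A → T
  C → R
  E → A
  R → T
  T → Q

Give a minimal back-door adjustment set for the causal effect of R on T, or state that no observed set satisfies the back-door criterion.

desc(R)\{R}={Q,T}; candidates ⊆ {A,C,E}.
size 0: {}; under {} R still reaches {A,C,E,Q,T} ∋ T.
{A}: R⊥T given {A} in G with R→· removed — back-door holds.

R→T: minimal back-door set {A}.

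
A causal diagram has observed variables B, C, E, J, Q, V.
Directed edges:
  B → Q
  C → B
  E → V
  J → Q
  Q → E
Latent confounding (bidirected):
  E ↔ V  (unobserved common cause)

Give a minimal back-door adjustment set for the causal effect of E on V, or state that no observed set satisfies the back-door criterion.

E→V: no observed back-door set.

desc(E)\{E}={V}; candidates ⊆ {B,C,J,Q}.
E↔V: latent back-door arc(s) into E.
size 0: {}; under {} E still reaches {B,C,J,Q,V} ∋ V.
size 1: {B}, {C}, {J} …(+1); under {B} E still reaches {J,Q,V} ∋ V.
size 2: {B,C}, {B,J}, {B,Q} …(+3); under {B,C} E still reaches {J,Q,V} ∋ V.
E↔V cannot be blocked by any observed set — no back-door set.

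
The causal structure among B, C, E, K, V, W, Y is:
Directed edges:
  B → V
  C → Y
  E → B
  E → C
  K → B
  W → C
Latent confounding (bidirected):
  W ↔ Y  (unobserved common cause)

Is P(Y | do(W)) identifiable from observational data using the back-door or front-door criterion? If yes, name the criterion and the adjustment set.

desc(W)\{W}={C,Y}; candidates ⊆ {B,E,K,V}.
W↔Y: latent back-door arc(s) into W.
size 0: {}; under {} W still reaches {Y} ∋ Y.
size 1: {B}, {E}, {K} …(+1); under {B} W still reaches {Y} ∋ Y.
size 2: {B,E}, {B,K}, {B,V} …(+3); under {B,E} W still reaches {Y} ∋ Y.
W↔Y cannot be blocked by any observed set — no back-door set.
{C}: (i) intercepts every directed W→Y path; (ii) no back-door W→{C}; (iii) {W} blocks every back-door {C}→Y. Front-door holds.
P(Y|do(W)) = Σ_{C} P(C|W) Σ_{W'} P(Y|C,W')P(W').

P(Y|do(W)): frontdoor, adjust for {C}.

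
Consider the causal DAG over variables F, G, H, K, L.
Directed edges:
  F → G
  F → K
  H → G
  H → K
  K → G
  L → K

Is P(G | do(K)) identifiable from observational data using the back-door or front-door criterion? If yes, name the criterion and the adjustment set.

P(G|do(K)): backdoor, adjust for {F, H}.

desc(K)\{K}={G}; candidates ⊆ {F,H,L}.
size 0: {}; under {} K still reaches {F,G,H,L} ∋ G.
size 1: {F}, {H}, {L}; under {F} K still reaches {G,H,L} ∋ G.
{F,H}: K⊥G given {F,H} in G with K→· removed — back-door holds.
P(G|do(K)) = Σ_{F,H} P(G|K,F,H)·P(F,H).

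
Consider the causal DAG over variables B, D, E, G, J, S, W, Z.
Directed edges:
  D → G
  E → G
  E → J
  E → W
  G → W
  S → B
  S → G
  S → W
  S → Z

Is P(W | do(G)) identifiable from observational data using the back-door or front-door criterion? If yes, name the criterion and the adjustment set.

P(W|do(G)): backdoor, adjust for {E, S}.

desc(G)\{G}={W}; candidates ⊆ {B,D,E,J,S,Z}.
size 0: {}; under {} G still reaches {B,D,E,J,S,W,Z} ∋ W.
size 1: {B}, {D}, {E} …(+3); under {B} G still reaches {D,E,J,S,W,Z} ∋ W.
{E,S}: G⊥W given {E,S} in G with G→· removed — back-door holds.
P(W|do(G)) = Σ_{E,S} P(W|G,E,S)·P(E,S).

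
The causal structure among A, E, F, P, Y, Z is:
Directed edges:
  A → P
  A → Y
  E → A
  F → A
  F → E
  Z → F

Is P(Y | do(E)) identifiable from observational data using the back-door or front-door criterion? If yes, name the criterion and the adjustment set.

desc(E)\{E}={A,P,Y}; candidates ⊆ {F,Z}.
size 0: {}; under {} E still reaches {A,F,P,Y,Z} ∋ Y.
{F}: E⊥Y given {F} in G with E→· removed — back-door holds.
P(Y|do(E)) = Σ_{F} P(Y|E,F)·P(F).

P(Y|do(E)): backdoor, adjust for {F}.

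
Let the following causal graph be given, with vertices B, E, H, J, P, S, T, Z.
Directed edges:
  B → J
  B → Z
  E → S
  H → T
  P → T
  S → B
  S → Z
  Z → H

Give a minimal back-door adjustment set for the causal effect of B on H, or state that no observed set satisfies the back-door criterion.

B→H: minimal back-door set {S}.

desc(B)\{B}={H,J,T,Z}; candidates ⊆ {E,P,S}.
size 0: {}; under {} B still reaches {E,H,S,T,Z} ∋ H.
{S}: B⊥H given {S} in G with B→· removed — back-door holds.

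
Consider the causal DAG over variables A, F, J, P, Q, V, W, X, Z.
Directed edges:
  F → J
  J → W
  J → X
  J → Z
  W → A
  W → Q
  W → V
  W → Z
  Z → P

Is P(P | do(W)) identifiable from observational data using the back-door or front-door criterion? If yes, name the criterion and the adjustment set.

desc(W)\{W}={A,P,Q,V,Z}; candidates ⊆ {F,J,X}.
size 0: {}; under {} W still reaches {F,J,P,X,Z} ∋ P.
{J}: W⊥P given {J} in G with W→· removed — back-door holds.
P(P|do(W)) = Σ_{J} P(P|W,J)·P(J).

P(P|do(W)): backdoor, adjust for {J}.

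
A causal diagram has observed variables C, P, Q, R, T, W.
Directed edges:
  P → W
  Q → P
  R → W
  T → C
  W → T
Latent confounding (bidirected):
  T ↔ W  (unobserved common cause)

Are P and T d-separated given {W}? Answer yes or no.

No — P and T are d-connected given {W}.

Bayes-Ball from P | {W} reaches {C,Q,R,T}.
T ∈ reach(P|{W}) ⇒ P ⊥̸ T | {W}.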